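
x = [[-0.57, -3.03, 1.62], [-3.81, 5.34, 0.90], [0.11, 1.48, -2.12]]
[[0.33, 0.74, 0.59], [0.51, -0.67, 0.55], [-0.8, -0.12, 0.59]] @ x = [[-2.94, 3.82, -0.05],[2.32, -4.31, -0.94],[0.98, 2.66, -2.65]]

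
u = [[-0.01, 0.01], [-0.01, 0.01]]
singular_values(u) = [0.02, 0.0]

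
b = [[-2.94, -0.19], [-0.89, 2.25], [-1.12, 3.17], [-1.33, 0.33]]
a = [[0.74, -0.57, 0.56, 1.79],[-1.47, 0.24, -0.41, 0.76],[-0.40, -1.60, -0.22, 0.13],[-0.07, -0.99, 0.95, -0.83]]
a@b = [[-4.68, 0.94], [3.56, -0.23], [2.67, -4.18], [1.13, 0.52]]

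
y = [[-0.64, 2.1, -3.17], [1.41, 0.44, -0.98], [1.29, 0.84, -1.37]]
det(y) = -0.695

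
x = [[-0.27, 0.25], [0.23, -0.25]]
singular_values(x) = [0.5, 0.02]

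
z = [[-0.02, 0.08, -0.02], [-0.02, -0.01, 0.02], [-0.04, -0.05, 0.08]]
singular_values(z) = [0.12, 0.06, 0.01]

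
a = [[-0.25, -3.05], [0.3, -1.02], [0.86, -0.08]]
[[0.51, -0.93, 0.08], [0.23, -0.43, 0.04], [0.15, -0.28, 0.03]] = a@[[0.16, -0.30, 0.03], [-0.18, 0.33, -0.03]]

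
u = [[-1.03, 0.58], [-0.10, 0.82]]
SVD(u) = [[-0.87, -0.49], [-0.49, 0.87]] @ diag([1.311472132697479, 0.5997839987511555]) @ [[0.72, -0.69], [0.69, 0.72]]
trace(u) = -0.21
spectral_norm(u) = 1.31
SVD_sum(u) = [[-0.83, 0.79], [-0.46, 0.44]] + [[-0.20, -0.21],[0.36, 0.38]]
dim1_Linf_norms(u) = [1.03, 0.82]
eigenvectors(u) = [[-1.00, -0.3], [-0.05, -0.95]]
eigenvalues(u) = [-1.0, 0.79]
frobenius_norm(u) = 1.44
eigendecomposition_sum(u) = [[-1.02,0.32],[-0.06,0.02]] + [[-0.01, 0.26], [-0.04, 0.80]]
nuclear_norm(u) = 1.91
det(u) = -0.79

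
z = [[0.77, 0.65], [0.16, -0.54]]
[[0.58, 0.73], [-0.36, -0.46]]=z @ [[0.15,0.19], [0.71,0.9]]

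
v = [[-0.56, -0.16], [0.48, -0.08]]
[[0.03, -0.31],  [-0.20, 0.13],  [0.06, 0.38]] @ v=[[-0.17, 0.02], [0.17, 0.02], [0.15, -0.04]]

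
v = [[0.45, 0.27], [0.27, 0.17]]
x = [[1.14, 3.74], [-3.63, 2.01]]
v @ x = [[-0.47, 2.23], [-0.31, 1.35]]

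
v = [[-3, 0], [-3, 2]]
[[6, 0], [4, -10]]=v@[[-2, 0], [-1, -5]]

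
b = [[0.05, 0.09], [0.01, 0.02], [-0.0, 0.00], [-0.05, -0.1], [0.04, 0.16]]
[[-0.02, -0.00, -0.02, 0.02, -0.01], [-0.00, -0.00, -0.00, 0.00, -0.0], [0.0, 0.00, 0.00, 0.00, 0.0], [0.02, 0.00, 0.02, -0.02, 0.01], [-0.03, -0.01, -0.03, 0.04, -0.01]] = b@[[-0.18,0.02,-0.08,-0.12,-0.21],  [-0.12,-0.04,-0.16,0.26,0.01]]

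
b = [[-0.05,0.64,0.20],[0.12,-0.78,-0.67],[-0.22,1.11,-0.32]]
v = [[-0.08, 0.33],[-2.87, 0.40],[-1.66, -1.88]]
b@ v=[[-2.16, -0.14], [3.34, 0.99], [-2.64, 0.97]]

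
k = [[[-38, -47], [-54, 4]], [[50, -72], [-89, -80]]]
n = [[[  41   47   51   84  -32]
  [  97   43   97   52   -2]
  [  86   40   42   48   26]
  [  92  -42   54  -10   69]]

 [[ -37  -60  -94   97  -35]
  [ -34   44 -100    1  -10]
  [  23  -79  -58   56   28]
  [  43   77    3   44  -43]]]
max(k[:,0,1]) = -47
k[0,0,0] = -38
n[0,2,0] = 86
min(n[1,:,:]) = -100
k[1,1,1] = -80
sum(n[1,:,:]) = -134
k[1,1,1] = -80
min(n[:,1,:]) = -100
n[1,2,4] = 28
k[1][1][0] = -89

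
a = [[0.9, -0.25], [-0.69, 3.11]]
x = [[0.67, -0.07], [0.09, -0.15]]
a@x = [[0.58, -0.03], [-0.18, -0.42]]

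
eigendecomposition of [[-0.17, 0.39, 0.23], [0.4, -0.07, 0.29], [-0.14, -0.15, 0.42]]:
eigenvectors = [[0.74+0.00j,-0.52+0.01j,(-0.52-0.01j)],[-0.67+0.00j,(-0.61+0j),-0.61-0.00j],[0.00+0.00j,-0.16-0.58j,-0.16+0.58j]]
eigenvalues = [(-0.52+0j), (0.35+0.27j), (0.35-0.27j)]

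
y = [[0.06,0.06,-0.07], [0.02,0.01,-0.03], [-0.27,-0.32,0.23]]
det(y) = 0.000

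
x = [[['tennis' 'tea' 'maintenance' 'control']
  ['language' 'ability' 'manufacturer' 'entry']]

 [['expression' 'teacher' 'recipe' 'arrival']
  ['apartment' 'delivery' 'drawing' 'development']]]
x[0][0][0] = 'tennis'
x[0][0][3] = 'control'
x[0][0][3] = 'control'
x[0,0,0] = 'tennis'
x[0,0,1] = 'tea'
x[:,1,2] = ['manufacturer', 'drawing']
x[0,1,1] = 'ability'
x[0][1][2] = 'manufacturer'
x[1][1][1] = 'delivery'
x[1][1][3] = 'development'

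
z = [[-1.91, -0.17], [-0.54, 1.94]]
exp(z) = [[0.19, -0.3], [-0.97, 7.08]]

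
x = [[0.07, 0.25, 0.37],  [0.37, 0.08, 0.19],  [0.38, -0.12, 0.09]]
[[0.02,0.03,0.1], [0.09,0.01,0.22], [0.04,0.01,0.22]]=x @ [[0.30, -0.02, 0.50], [0.42, -0.05, -0.08], [-0.29, 0.13, 0.24]]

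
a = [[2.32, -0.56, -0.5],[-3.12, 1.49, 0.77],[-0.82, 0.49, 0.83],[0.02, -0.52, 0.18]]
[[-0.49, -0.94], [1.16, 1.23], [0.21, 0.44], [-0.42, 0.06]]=a @ [[-0.1, -0.38], [0.71, -0.07], [-0.27, 0.19]]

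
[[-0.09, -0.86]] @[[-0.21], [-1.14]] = [[1.0]]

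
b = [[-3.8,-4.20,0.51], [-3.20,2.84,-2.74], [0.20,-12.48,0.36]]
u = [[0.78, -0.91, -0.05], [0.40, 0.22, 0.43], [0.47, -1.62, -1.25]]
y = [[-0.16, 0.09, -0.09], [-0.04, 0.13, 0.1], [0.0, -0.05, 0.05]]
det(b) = 143.60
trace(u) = -0.25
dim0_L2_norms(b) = [4.97, 13.47, 2.81]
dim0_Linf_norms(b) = [3.8, 12.48, 2.74]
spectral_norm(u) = 2.33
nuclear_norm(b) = 20.77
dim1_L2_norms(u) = [1.2, 0.63, 2.1]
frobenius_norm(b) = 14.63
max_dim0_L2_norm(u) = 1.87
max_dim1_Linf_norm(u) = 1.62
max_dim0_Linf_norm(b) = 12.48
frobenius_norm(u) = 2.50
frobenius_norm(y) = 0.27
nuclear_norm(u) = 3.36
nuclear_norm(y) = 0.43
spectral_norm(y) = 0.22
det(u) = -0.27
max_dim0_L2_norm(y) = 0.17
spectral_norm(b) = 13.52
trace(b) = -0.60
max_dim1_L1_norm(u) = 3.34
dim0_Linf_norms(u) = [0.78, 1.62, 1.25]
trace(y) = 0.02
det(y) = -0.00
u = b @ y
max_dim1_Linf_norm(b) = 12.48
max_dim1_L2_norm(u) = 2.1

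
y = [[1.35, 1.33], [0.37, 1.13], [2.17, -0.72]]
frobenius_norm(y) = 3.20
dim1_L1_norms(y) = [2.68, 1.5, 2.89]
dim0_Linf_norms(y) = [2.17, 1.33]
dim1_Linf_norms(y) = [1.35, 1.13, 2.17]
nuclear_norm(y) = 4.46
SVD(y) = [[-0.61, -0.56], [-0.22, -0.56], [-0.76, 0.61]] @ diag([2.607561740621254, 1.852868524436706]) @ [[-0.98,-0.2], [0.20,-0.98]]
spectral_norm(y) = 2.61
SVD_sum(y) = [[1.55, 0.31], [0.57, 0.12], [1.95, 0.39]] + [[-0.2, 1.02], [-0.2, 1.01], [0.22, -1.11]]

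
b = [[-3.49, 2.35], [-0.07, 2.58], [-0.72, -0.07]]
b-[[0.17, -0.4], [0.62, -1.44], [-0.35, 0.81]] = [[-3.66, 2.75], [-0.69, 4.02], [-0.37, -0.88]]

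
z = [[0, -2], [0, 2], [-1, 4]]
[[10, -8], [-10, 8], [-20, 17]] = z @ [[0, -1], [-5, 4]]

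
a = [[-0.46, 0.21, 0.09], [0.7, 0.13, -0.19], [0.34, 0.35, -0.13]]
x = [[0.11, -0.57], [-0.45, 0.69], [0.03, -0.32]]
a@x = [[-0.14, 0.38], [0.01, -0.25], [-0.12, 0.09]]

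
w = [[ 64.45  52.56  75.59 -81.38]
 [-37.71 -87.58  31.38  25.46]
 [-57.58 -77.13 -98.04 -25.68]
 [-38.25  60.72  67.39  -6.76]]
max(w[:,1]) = 60.72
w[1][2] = 31.38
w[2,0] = -57.58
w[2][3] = -25.68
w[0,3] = -81.38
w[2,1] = -77.13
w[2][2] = -98.04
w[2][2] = -98.04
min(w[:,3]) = -81.38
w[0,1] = 52.56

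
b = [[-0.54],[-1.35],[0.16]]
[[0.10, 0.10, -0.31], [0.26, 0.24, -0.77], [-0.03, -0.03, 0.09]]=b@[[-0.19, -0.18, 0.57]]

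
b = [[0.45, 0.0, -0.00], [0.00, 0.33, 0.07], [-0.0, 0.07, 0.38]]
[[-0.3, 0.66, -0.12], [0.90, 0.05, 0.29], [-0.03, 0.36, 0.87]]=b @ [[-0.66, 1.46, -0.26], [2.85, -0.05, 0.41], [-0.6, 0.95, 2.21]]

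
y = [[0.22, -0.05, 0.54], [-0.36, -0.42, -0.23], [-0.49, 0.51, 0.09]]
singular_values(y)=[0.74, 0.72, 0.37]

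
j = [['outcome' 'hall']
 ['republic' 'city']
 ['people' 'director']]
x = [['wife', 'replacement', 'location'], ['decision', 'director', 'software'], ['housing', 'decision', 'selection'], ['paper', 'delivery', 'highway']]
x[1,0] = 'decision'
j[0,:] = ['outcome', 'hall']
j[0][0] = 'outcome'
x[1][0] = 'decision'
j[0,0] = 'outcome'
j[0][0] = 'outcome'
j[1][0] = 'republic'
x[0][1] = 'replacement'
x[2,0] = 'housing'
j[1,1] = 'city'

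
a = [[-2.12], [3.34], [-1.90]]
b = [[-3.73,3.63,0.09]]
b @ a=[[19.86]]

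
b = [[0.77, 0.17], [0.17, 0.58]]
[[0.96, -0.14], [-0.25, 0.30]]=b @ [[1.44, -0.31], [-0.85, 0.60]]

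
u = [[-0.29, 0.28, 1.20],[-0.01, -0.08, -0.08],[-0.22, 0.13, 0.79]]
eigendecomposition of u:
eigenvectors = [[0.85, 0.9, 0.81],[-0.10, -0.29, -0.50],[0.51, 0.31, 0.30]]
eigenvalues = [0.4, 0.04, -0.02]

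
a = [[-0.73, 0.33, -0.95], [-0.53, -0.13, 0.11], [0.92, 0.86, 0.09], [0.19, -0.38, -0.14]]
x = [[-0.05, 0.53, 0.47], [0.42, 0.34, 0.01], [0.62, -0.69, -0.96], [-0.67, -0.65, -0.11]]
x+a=[[-0.78, 0.86, -0.48], [-0.11, 0.21, 0.12], [1.54, 0.17, -0.87], [-0.48, -1.03, -0.25]]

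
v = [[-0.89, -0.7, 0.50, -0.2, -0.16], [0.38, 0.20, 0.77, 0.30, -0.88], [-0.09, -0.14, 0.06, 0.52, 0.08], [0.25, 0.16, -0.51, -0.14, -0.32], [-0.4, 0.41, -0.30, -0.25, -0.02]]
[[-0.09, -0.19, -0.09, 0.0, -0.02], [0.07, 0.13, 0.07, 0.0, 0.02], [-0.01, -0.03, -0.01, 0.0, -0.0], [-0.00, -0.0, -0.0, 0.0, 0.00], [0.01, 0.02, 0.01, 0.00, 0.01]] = v@ [[0.05, 0.1, 0.05, 0.0, 0.01],[0.1, 0.21, 0.10, 0.00, 0.03],[0.05, 0.10, 0.05, 0.0, 0.01],[0.0, 0.00, 0.00, 0.00, 0.0],[0.01, 0.03, 0.01, 0.0, 0.0]]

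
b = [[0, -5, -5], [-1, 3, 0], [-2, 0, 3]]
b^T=[[0, -1, -2], [-5, 3, 0], [-5, 0, 3]]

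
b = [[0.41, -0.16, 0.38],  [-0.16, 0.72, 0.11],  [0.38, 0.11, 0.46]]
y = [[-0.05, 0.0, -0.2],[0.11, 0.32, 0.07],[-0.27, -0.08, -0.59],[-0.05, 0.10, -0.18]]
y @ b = [[-0.10, -0.01, -0.11], [0.02, 0.22, 0.11], [-0.32, -0.08, -0.38], [-0.10, 0.06, -0.09]]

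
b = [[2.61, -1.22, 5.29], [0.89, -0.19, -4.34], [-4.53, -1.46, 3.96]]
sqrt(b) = [[(1.97-0.01j), -0.24-0.03j, (1.2-0.01j)], [-0.13+0.34j, 0.36+1.03j, -1.44+0.50j], [-1.10+0.09j, -0.57+0.26j, 2.14+0.13j]]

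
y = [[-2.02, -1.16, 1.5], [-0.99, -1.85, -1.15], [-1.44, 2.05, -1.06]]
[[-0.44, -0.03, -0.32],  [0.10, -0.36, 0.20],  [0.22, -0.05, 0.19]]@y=[[1.38, -0.09, -0.29], [-0.13, 0.96, 0.35], [-0.67, 0.23, 0.19]]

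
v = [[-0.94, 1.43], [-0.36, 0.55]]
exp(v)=[[0.22, 1.18], [-0.3, 1.46]]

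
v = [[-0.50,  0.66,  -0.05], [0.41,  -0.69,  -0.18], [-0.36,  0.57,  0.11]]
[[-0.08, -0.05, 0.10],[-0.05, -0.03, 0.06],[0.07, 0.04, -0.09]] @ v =[[-0.02, 0.04, 0.02], [-0.01, 0.02, 0.01], [0.01, -0.03, -0.02]]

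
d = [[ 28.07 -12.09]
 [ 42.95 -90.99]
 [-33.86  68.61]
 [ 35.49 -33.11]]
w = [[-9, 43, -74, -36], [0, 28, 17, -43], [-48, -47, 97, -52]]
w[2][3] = -52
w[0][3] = -36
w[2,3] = -52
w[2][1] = -47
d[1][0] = 42.95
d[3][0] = 35.49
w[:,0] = [-9, 0, -48]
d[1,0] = 42.95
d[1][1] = -90.99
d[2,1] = 68.61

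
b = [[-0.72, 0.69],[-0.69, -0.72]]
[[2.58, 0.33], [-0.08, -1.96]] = b @ [[-1.81, 1.12], [1.85, 1.65]]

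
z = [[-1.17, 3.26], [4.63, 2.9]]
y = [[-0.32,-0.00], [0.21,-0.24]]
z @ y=[[1.06, -0.78], [-0.87, -0.70]]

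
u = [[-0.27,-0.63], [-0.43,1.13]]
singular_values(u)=[1.32, 0.44]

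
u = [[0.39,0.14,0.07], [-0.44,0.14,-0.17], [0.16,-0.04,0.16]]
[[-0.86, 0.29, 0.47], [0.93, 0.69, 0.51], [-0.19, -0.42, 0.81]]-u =[[-1.25, 0.15, 0.40], [1.37, 0.55, 0.68], [-0.35, -0.38, 0.65]]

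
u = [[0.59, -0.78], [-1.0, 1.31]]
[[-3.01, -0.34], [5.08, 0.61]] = u@[[-1.54,-3.74], [2.7,-2.39]]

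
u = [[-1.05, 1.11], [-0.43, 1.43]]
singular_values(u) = [2.08, 0.49]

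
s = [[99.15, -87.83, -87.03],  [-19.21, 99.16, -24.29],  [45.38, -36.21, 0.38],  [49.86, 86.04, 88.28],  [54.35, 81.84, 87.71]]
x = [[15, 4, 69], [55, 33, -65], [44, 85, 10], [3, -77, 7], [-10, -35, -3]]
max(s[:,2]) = 88.28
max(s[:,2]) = 88.28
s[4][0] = 54.35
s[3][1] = 86.04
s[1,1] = 99.16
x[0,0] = 15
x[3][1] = -77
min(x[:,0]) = -10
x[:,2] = [69, -65, 10, 7, -3]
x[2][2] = 10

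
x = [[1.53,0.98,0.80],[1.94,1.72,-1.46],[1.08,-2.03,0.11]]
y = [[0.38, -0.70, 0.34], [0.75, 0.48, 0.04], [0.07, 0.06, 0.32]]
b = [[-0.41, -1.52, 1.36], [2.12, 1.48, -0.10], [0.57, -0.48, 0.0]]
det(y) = 0.23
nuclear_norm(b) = 5.05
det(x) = -10.64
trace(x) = 3.36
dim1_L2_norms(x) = [1.99, 2.98, 2.3]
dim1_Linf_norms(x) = [1.53, 1.94, 2.03]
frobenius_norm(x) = 4.25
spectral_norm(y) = 0.90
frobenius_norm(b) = 3.40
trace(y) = 1.18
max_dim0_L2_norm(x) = 2.84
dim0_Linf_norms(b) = [2.12, 1.52, 1.36]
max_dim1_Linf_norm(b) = 2.12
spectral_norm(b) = 3.00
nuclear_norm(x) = 6.99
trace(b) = 1.07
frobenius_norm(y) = 1.29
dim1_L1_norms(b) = [3.29, 3.7, 1.05]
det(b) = -2.42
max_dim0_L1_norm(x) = 4.73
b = y @ x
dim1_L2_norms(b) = [2.08, 2.59, 0.75]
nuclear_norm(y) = 2.06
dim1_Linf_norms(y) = [0.7, 0.75, 0.32]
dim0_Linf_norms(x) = [1.94, 2.03, 1.46]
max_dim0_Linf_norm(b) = 2.12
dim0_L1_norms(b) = [3.1, 3.48, 1.46]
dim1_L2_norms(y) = [0.87, 0.89, 0.33]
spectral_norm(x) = 3.32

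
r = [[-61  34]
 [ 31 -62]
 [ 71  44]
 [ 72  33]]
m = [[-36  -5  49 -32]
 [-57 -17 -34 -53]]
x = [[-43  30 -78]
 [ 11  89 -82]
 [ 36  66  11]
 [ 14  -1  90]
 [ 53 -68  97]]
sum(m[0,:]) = -24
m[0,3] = -32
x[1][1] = 89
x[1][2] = -82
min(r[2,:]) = 44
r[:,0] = [-61, 31, 71, 72]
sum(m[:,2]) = 15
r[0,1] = 34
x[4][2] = 97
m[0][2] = 49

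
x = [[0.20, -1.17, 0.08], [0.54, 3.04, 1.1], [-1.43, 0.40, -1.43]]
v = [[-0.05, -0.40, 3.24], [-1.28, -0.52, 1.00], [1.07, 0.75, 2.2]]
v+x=[[0.15, -1.57, 3.32], [-0.74, 2.52, 2.10], [-0.36, 1.15, 0.77]]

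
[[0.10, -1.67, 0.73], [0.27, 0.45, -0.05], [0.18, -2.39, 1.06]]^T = [[0.1,0.27,0.18], [-1.67,0.45,-2.39], [0.73,-0.05,1.06]]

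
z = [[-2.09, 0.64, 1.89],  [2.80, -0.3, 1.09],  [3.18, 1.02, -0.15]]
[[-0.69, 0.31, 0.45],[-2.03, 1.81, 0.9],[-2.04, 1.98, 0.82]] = z @ [[-0.50, 0.49, 0.20], [-0.55, 0.49, 0.24], [-0.73, 0.54, 0.38]]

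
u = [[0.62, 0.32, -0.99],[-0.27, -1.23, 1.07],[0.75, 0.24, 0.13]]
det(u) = -0.84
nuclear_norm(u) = 3.31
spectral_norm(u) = 1.98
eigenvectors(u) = [[(-0.69+0j), -0.69-0.00j, (-0.2+0j)], [0.19+0.32j, 0.19-0.32j, 0.98+0.00j], [-0.11+0.61j, (-0.11-0.61j), -0.06+0.00j]]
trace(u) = -0.48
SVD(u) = [[-0.56,  -0.30,  -0.77], [0.81,  -0.38,  -0.44], [-0.16,  -0.88,  0.46]] @ diag([1.9807319350967074, 0.7893043604407081, 0.536935403821856]) @ [[-0.35, -0.61, 0.71],[-0.94, 0.2, -0.28],[-0.03, 0.76, 0.65]]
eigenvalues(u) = [(0.38+0.73j), (0.38-0.73j), (-1.24+0j)]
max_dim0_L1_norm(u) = 2.19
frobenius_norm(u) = 2.20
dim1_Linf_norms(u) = [0.99, 1.23, 0.75]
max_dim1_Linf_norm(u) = 1.23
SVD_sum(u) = [[0.39, 0.68, -0.79], [-0.56, -0.99, 1.14], [0.11, 0.19, -0.22]] + [[0.22, -0.05, 0.07],[0.28, -0.06, 0.08],[0.65, -0.14, 0.20]] + [[0.01,-0.32,-0.27], [0.01,-0.18,-0.15], [-0.01,0.19,0.16]]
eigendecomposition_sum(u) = [[0.26+0.36j, (0.03+0.08j), (-0.43+0.17j)], [(0.1-0.22j), 0.03-0.04j, 0.20+0.15j], [0.36-0.18j, (0.08-0.01j), 0.09+0.40j]] + [[(0.26-0.36j),0.03-0.08j,-0.43-0.17j], [(0.1+0.22j),(0.03+0.04j),(0.2-0.15j)], [0.36+0.18j,0.08+0.01j,(0.09-0.4j)]] + [[(0.09+0j),(0.27+0j),-0.14+0.00j], [(-0.46-0j),-1.29-0.00j,(0.68-0j)], [(0.03+0j),0.08+0.00j,-0.04+0.00j]]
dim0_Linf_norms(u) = [0.75, 1.23, 1.07]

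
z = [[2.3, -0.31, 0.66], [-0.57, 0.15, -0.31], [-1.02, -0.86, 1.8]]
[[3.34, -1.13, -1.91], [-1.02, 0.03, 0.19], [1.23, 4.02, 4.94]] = z@[[1.08, -0.97, -1.39],[-0.81, -0.97, 0.2],[0.91, 1.22, 2.05]]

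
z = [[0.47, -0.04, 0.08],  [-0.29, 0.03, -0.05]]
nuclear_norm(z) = 0.57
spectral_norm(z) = 0.56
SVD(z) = [[-0.85,0.53],[0.53,0.85]] @ diag([0.5624761817626311, 0.00453265371843301]) @ [[-0.98, 0.09, -0.17], [0.11, 0.99, -0.1]]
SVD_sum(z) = [[0.47,-0.04,0.08], [-0.29,0.03,-0.05]] + [[0.00, 0.0, -0.0], [0.00, 0.0, -0.0]]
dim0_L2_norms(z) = [0.55, 0.05, 0.09]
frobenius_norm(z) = 0.56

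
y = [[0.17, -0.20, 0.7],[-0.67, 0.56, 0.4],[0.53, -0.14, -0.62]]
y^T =[[0.17, -0.67, 0.53], [-0.2, 0.56, -0.14], [0.70, 0.4, -0.62]]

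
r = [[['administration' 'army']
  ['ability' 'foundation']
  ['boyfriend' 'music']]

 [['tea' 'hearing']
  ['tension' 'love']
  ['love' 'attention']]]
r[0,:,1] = ['army', 'foundation', 'music']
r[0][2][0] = 'boyfriend'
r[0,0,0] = 'administration'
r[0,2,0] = 'boyfriend'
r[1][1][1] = 'love'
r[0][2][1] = 'music'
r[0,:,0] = ['administration', 'ability', 'boyfriend']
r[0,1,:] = ['ability', 'foundation']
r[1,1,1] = 'love'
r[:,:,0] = [['administration', 'ability', 'boyfriend'], ['tea', 'tension', 'love']]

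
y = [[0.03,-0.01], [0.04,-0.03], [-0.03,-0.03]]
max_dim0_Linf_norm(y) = 0.04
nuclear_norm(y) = 0.10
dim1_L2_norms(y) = [0.03, 0.05, 0.04]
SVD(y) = [[-0.53, 0.01], [-0.79, -0.37], [0.31, -0.93]] @ diag([0.06008717530068231, 0.04110390935647207]) @ [[-0.94,0.33],[0.33,0.94]]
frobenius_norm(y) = 0.07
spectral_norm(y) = 0.06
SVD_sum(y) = [[0.03,-0.01], [0.04,-0.02], [-0.02,0.01]] + [[0.0, 0.0],  [-0.0, -0.01],  [-0.01, -0.04]]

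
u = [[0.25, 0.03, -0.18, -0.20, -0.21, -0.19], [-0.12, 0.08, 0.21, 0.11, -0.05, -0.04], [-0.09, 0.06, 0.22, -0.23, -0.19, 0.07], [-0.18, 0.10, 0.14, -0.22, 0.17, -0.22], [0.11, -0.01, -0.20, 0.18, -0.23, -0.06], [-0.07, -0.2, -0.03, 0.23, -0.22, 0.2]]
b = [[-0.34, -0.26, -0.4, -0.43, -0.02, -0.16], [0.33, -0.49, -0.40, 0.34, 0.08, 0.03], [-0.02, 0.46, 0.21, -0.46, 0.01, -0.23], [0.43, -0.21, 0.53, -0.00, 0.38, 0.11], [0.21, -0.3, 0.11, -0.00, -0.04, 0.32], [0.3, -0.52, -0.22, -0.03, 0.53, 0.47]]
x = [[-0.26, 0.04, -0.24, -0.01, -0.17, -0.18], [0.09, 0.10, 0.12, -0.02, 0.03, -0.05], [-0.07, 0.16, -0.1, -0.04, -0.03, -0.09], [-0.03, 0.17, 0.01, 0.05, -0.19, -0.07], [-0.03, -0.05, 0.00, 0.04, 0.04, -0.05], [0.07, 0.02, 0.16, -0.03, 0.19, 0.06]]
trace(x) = -0.11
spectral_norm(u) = 0.65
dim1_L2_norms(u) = [0.46, 0.28, 0.39, 0.43, 0.38, 0.43]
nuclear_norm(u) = 2.04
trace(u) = 0.30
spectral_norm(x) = 0.55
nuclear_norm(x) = 1.21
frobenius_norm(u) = 0.98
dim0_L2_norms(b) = [0.74, 0.96, 0.84, 0.72, 0.66, 0.64]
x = u @ b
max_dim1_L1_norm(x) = 0.9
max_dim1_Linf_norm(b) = 0.53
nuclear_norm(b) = 3.91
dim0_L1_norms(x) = [0.55, 0.54, 0.63, 0.19, 0.65, 0.5]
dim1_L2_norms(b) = [0.74, 0.79, 0.72, 0.82, 0.5, 0.95]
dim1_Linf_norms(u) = [0.25, 0.21, 0.23, 0.22, 0.23, 0.23]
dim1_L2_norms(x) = [0.43, 0.19, 0.23, 0.27, 0.1, 0.27]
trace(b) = -0.19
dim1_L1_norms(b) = [1.61, 1.67, 1.39, 1.66, 0.98, 2.07]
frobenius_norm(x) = 0.66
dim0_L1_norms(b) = [1.63, 2.24, 1.87, 1.26, 1.06, 1.32]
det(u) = -0.00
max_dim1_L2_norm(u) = 0.46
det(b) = -0.02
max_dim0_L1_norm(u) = 1.17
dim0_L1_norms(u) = [0.82, 0.48, 0.98, 1.17, 1.07, 0.78]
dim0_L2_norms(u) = [0.37, 0.25, 0.43, 0.49, 0.46, 0.37]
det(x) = 0.00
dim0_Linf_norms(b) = [0.43, 0.52, 0.53, 0.46, 0.53, 0.47]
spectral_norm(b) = 1.36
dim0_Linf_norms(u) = [0.25, 0.2, 0.22, 0.23, 0.23, 0.22]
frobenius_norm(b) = 1.88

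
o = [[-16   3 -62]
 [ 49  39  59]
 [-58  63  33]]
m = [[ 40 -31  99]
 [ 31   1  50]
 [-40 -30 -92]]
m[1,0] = 31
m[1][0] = 31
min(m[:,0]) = -40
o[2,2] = 33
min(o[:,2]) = -62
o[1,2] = 59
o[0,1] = 3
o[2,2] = 33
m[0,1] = -31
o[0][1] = 3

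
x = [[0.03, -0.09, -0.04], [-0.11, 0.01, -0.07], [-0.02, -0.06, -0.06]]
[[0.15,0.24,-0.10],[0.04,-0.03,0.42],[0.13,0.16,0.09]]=x @ [[0.69, 0.31, -3.55],  [-0.70, -2.37, 0.13],  [-1.77, -0.4, -0.42]]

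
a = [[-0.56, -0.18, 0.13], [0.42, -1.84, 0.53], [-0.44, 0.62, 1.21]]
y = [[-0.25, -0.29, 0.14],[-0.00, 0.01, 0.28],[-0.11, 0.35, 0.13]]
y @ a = [[-0.04, 0.67, -0.02], [-0.12, 0.16, 0.34], [0.15, -0.54, 0.33]]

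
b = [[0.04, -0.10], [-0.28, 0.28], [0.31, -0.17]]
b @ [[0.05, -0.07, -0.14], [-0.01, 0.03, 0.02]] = [[0.0,-0.01,-0.01], [-0.02,0.03,0.04], [0.02,-0.03,-0.05]]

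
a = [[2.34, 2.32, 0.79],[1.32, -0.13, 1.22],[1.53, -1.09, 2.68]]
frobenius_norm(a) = 5.04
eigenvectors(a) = [[-0.76, -0.63, -0.66], [-0.39, 0.59, 0.04], [-0.52, 0.51, 0.75]]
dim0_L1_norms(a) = [5.19, 3.54, 4.69]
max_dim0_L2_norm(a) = 3.09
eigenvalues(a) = [4.08, -0.48, 1.29]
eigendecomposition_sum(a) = [[2.32, 0.77, 1.98], [1.19, 0.39, 1.02], [1.61, 0.53, 1.37]] + [[-0.15, 0.49, -0.15], [0.14, -0.46, 0.14], [0.12, -0.40, 0.12]] + [[0.17, 1.06, -1.03], [-0.01, -0.06, 0.06], [-0.19, -1.22, 1.19]]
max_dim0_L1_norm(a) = 5.19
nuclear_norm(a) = 7.22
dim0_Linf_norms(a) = [2.34, 2.32, 2.68]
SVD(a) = [[-0.63, -0.75, -0.18], [-0.42, 0.13, 0.90], [-0.65, 0.64, -0.40]] @ diag([4.156161178404952, 2.8497041270277013, 0.2161264618709482]) @ [[-0.73, -0.17, -0.66], [-0.21, -0.87, 0.45], [0.65, -0.47, -0.60]]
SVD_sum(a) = [[1.91, 0.44, 1.74], [1.28, 0.29, 1.16], [1.98, 0.45, 1.80]] + [[0.46, 1.86, -0.97], [-0.08, -0.33, 0.17], [-0.39, -1.58, 0.83]] + [[-0.03, 0.02, 0.02], [0.13, -0.09, -0.12], [-0.06, 0.04, 0.05]]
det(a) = -2.56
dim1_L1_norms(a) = [5.45, 2.67, 5.3]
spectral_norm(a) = 4.16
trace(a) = 4.89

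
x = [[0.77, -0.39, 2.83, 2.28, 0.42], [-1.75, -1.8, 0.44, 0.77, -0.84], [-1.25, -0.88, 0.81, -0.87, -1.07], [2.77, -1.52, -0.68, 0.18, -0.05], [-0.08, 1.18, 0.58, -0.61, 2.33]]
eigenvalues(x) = [(-1.94+1.52j), (-1.94-1.52j), (1.87+1.44j), (1.87-1.44j), (2.44+0j)]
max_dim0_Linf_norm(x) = 2.83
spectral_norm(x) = 3.88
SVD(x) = [[0.59, 0.73, -0.28, -0.09, 0.16], [0.62, -0.27, 0.11, 0.28, -0.67], [0.35, -0.36, 0.02, 0.53, 0.69], [-0.16, 0.48, 0.73, 0.46, -0.04], [-0.34, 0.18, -0.61, 0.65, -0.22]] @ diag([3.878381457593256, 3.833661920324233, 3.4389327281440942, 1.374194582274201, 1.1753401598687852]) @ [[-0.38,-0.47,0.55,0.44,-0.37], [0.73,0.0,0.38,0.46,0.34], [0.48,-0.56,-0.46,-0.02,-0.49], [-0.0,-0.61,0.26,-0.57,0.48], [0.30,0.29,0.53,-0.53,-0.52]]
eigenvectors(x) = [[(0.19-0.37j), 0.19+0.37j, (-0.16-0.22j), -0.16+0.22j, (-0.34+0j)], [(0.71+0j), (0.71-0j), (0.1+0.18j), (0.1-0.18j), -0.10+0.00j], [0.18+0.07j, (0.18-0.07j), (0.52-0.06j), (0.52+0.06j), (-0.06+0j)], [(-0.04+0.49j), (-0.04-0.49j), -0.57+0.00j, (-0.57-0j), (-0.36+0j)], [-0.21-0.02j, (-0.21+0.02j), (-0.04-0.53j), -0.04+0.53j, (0.86+0j)]]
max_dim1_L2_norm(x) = 3.76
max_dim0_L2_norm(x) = 3.59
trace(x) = 2.29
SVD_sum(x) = [[-0.88, -1.07, 1.26, 1.0, -0.85], [-0.92, -1.12, 1.33, 1.05, -0.89], [-0.52, -0.63, 0.75, 0.59, -0.50], [0.24, 0.3, -0.35, -0.28, 0.23], [0.51, 0.62, -0.73, -0.58, 0.49]] + [[2.05, 0.0, 1.06, 1.28, 0.96], [-0.77, -0.0, -0.4, -0.48, -0.36], [-1.0, -0.00, -0.52, -0.63, -0.47], [1.33, 0.00, 0.69, 0.83, 0.62], [0.5, 0.00, 0.26, 0.31, 0.23]] + [[-0.46,0.54,0.44,0.02,0.47], [0.18,-0.21,-0.17,-0.01,-0.18], [0.03,-0.04,-0.03,-0.0,-0.03], [1.21,-1.42,-1.16,-0.05,-1.24], [-1.01,1.19,0.96,0.04,1.03]] + [[0.00, 0.08, -0.03, 0.07, -0.06], [-0.0, -0.23, 0.1, -0.21, 0.18], [-0.00, -0.45, 0.19, -0.41, 0.35], [-0.0, -0.39, 0.16, -0.36, 0.30], [-0.0, -0.55, 0.23, -0.51, 0.44]] + [[0.06, 0.06, 0.1, -0.10, -0.1], [-0.24, -0.23, -0.42, 0.42, 0.41], [0.24, 0.24, 0.43, -0.42, -0.42], [-0.01, -0.01, -0.02, 0.02, 0.02], [-0.08, -0.08, -0.14, 0.14, 0.13]]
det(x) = 82.58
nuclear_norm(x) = 13.70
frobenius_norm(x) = 6.70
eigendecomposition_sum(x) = [[-0.41+0.22j, 0.20+0.72j, 0.56-0.08j, (0.66-0.02j), (0.17+0.16j)], [-0.65-0.44j, (-0.94+0.85j), 0.54+0.78j, 0.53+0.98j, -0.11+0.38j], [(-0.12-0.18j), -0.32+0.12j, 0.05+0.25j, 0.03+0.30j, -0.07+0.08j], [0.34-0.42j, (-0.53-0.69j), -0.56+0.33j, -0.70+0.31j, -0.25-0.10j], [0.18+0.16j, 0.31-0.22j, -0.14-0.25j, (-0.13-0.31j), 0.05-0.11j]] + [[-0.41-0.22j, (0.2-0.72j), (0.56+0.08j), (0.66+0.02j), (0.17-0.16j)], [-0.65+0.44j, -0.94-0.85j, 0.54-0.78j, 0.53-0.98j, -0.11-0.38j], [(-0.12+0.18j), -0.32-0.12j, (0.05-0.25j), 0.03-0.30j, -0.07-0.08j], [0.34+0.42j, (-0.53+0.69j), (-0.56-0.33j), -0.70-0.31j, (-0.25+0.1j)], [(0.18-0.16j), (0.31+0.22j), (-0.14+0.25j), (-0.13+0.31j), (0.05+0.11j)]] + [[(0.45+0.08j), -0.14+0.12j, 0.51-0.46j, 0.28+0.14j, (0.31+0.07j)], [(-0.33-0.11j), 0.11-0.08j, -0.42+0.29j, (-0.2-0.13j), -0.23-0.09j], [-0.57+0.67j, (-0.07-0.35j), (0.29+1.28j), (-0.5+0.35j), (-0.42+0.46j)], [0.69-0.64j, 0.03+0.38j, (-0.14-1.4j), 0.58-0.30j, (0.51-0.43j)], [(0.65+0.6j), -0.35+0.06j, (1.31-0.23j), 0.32+0.52j, (0.44+0.45j)]] + [[(0.45-0.08j),  -0.14-0.12j,  0.51+0.46j,  0.28-0.14j,  0.31-0.07j], [-0.33+0.11j,  0.11+0.08j,  -0.42-0.29j,  -0.20+0.13j,  -0.23+0.09j], [(-0.57-0.67j),  (-0.07+0.35j),  (0.29-1.28j),  -0.50-0.35j,  -0.42-0.46j], [(0.69+0.64j),  (0.03-0.38j),  (-0.14+1.4j),  0.58+0.30j,  0.51+0.43j], [(0.65-0.6j),  (-0.35-0.06j),  (1.31+0.23j),  0.32-0.52j,  (0.44-0.45j)]] + [[(0.69-0j), (-0.51-0j), (0.71-0j), (0.4-0j), -0.54-0.00j], [(0.2-0j), (-0.15-0j), 0.20-0.00j, (0.12-0j), -0.16-0.00j], [0.11-0.00j, (-0.08-0j), (0.12-0j), 0.07-0.00j, (-0.09-0j)], [(0.72-0j), -0.52-0.00j, (0.73-0j), 0.42-0.00j, (-0.56-0j)], [-1.73+0.00j, 1.26+0.00j, (-1.77+0j), -1.01+0.00j, (1.36+0j)]]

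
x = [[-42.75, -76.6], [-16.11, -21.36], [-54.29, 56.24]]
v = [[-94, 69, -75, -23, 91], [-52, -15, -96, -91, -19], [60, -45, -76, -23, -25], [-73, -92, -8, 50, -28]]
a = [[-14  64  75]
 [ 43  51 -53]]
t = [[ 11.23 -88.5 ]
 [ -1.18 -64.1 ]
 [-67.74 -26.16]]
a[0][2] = 75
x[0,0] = -42.75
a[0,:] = [-14, 64, 75]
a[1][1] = 51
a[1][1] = 51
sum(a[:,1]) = 115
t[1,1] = -64.1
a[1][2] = -53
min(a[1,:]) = -53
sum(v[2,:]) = -109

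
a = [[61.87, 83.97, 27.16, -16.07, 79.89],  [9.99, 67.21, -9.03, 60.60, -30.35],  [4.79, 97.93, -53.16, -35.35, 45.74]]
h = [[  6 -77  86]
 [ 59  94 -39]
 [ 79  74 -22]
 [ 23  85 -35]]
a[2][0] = 4.79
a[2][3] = -35.35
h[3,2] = -35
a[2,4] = 45.74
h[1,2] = -39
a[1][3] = 60.6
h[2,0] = 79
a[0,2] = 27.16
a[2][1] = 97.93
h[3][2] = -35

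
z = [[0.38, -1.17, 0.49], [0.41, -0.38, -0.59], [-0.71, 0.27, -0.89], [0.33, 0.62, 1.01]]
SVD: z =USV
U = [[0.53,-0.65,0.41], [-0.12,-0.44,-0.83], [-0.68,0.02,0.34], [0.5,0.62,-0.17]]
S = [1.7, 1.45, 0.56]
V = [[0.47,-0.26,0.84], [-0.16,0.91,0.38], [-0.87,-0.32,0.38]]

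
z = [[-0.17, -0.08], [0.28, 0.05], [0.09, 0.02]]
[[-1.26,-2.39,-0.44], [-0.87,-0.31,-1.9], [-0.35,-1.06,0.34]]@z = [[-0.49,-0.03], [-0.11,0.02], [-0.21,-0.02]]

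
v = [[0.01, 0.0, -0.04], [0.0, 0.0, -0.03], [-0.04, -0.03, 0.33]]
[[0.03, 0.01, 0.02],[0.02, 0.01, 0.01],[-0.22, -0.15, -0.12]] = v@[[0.51, -0.22, 0.19], [0.62, 0.60, -0.58], [-0.56, -0.42, -0.38]]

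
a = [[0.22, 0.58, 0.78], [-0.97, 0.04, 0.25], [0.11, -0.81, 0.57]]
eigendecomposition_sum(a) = [[-0.03+0.36j, 0.38+0.12j, (0.18-0.19j)], [-0.40+0.06j, -0.04+0.44j, (0.25+0.15j)], [(-0.15-0.22j), -0.27+0.11j, -0.02+0.20j]] + [[(-0.03-0.36j), (0.38-0.12j), 0.18+0.19j], [(-0.4-0.06j), -0.04-0.44j, 0.25-0.15j], [-0.15+0.22j, -0.27-0.11j, -0.02-0.20j]] + [[0.28-0.00j, -0.18+0.00j, (0.41+0j)], [(-0.18+0j), (0.11-0j), (-0.26-0j)], [0.41-0.00j, (-0.26+0j), (0.6+0j)]]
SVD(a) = [[0.3, -0.64, 0.71], [0.93, 0.04, -0.36], [0.20, 0.77, 0.61]] @ diag([1.0036418832751546, 0.9970482221064694, 0.9949360848467768]) @ [[-0.81, 0.05, 0.58], [-0.09, -0.99, -0.05], [0.58, -0.09, 0.81]]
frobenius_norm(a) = 1.73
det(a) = 1.00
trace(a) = 0.83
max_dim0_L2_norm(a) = 1.0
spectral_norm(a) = 1.00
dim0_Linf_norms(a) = [0.97, 0.81, 0.78]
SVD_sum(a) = [[-0.25, 0.01, 0.18], [-0.76, 0.05, 0.54], [-0.16, 0.01, 0.12]] + [[0.06,  0.63,  0.03], [-0.0,  -0.04,  -0.00], [-0.07,  -0.76,  -0.04]] + [[0.41, -0.07, 0.57],[-0.21, 0.03, -0.29],[0.35, -0.06, 0.49]]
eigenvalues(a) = [(-0.08+1j), (-0.08-1j), (1+0j)]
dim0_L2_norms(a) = [1.0, 1.0, 1.0]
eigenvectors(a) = [[(0.13-0.58j), 0.13+0.58j, (0.53+0j)], [0.67+0.00j, 0.67-0.00j, -0.34+0.00j], [0.20+0.40j, 0.20-0.40j, (0.78+0j)]]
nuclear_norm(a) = 3.00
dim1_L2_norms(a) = [1.0, 1.0, 1.0]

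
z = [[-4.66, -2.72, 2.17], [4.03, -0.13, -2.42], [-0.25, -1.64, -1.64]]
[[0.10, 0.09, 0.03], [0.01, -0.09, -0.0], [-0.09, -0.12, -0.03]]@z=[[-0.11, -0.33, -0.05], [-0.41, -0.02, 0.24], [-0.06, 0.31, 0.14]]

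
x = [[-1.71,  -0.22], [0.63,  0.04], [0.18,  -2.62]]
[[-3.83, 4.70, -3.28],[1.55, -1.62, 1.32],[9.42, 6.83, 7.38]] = x @ [[2.68, -2.39, 2.26], [-3.41, -2.77, -2.66]]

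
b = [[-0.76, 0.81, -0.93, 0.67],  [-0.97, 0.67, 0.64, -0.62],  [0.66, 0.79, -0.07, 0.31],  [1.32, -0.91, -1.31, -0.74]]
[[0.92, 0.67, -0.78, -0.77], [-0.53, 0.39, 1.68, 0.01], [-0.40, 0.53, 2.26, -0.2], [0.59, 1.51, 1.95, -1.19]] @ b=[[-2.88, 1.28, 0.64, 0.53], [1.15, 1.15, 0.61, -0.08], [1.02, 2.0, 0.82, 0.25], [-2.2, 4.11, 1.84, 0.94]]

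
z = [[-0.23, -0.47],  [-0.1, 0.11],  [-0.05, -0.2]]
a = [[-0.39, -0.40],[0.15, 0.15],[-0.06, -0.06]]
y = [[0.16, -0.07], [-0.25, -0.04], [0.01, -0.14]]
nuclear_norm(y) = 0.46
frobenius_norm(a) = 0.60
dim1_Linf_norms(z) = [0.47, 0.11, 0.2]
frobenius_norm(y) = 0.34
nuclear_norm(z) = 0.71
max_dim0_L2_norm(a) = 0.43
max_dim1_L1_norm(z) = 0.7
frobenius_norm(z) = 0.58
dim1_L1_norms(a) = [0.79, 0.3, 0.12]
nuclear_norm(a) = 0.61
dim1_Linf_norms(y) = [0.16, 0.25, 0.14]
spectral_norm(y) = 0.30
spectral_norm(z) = 0.56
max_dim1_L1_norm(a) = 0.79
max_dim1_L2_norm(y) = 0.25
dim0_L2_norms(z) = [0.26, 0.52]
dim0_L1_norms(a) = [0.6, 0.61]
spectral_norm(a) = 0.60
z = y + a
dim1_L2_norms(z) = [0.52, 0.15, 0.21]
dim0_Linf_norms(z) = [0.23, 0.47]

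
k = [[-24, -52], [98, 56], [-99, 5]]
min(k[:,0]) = -99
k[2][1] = 5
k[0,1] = -52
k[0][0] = -24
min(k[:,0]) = -99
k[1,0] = 98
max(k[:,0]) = 98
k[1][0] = 98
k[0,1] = -52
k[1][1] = 56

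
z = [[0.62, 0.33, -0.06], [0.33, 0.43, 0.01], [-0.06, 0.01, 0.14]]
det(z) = 0.020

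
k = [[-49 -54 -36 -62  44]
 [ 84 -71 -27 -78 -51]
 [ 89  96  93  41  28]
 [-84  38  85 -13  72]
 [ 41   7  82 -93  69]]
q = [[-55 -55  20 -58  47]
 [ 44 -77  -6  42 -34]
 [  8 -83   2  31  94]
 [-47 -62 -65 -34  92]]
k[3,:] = [-84, 38, 85, -13, 72]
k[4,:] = [41, 7, 82, -93, 69]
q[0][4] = 47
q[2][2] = 2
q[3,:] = [-47, -62, -65, -34, 92]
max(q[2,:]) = 94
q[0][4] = 47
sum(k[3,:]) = 98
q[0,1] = -55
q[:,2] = [20, -6, 2, -65]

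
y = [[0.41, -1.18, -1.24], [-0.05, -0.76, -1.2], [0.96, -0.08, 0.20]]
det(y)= 0.336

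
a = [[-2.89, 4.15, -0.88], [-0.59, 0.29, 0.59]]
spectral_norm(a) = 5.15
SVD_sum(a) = [[-2.92, 4.14, -0.82], [-0.27, 0.38, -0.08]] + [[0.03, 0.01, -0.06],[-0.32, -0.09, 0.67]]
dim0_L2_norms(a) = [2.95, 4.16, 1.06]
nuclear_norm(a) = 5.90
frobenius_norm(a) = 5.21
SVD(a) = [[-1.0, -0.09], [-0.09, 1.00]] @ diag([5.154645792974966, 0.7476140374320678]) @ [[0.57, -0.81, 0.16],[-0.43, -0.13, 0.89]]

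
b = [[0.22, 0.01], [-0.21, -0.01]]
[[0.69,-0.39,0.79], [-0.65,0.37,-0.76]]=b @ [[3.05, -1.76, 3.65], [1.44, -0.02, -0.81]]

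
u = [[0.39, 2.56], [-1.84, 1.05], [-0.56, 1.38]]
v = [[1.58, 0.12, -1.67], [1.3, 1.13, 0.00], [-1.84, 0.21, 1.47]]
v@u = [[1.33, 1.87], [-1.57, 4.51], [-1.93, -2.46]]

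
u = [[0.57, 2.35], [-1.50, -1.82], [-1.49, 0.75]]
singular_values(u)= [3.29, 1.83]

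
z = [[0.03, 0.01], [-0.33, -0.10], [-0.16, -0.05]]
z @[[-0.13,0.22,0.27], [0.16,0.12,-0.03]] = [[-0.00, 0.01, 0.01], [0.03, -0.08, -0.09], [0.01, -0.04, -0.04]]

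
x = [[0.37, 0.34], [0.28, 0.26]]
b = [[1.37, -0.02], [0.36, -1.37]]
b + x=[[1.74, 0.32], [0.64, -1.11]]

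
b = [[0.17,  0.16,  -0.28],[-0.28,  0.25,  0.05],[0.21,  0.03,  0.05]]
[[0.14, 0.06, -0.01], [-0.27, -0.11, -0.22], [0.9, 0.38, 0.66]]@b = [[0.0, 0.04, -0.04],[-0.06, -0.08, 0.06],[0.19, 0.26, -0.20]]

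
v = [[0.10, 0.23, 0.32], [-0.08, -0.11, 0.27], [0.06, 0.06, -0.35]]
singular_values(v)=[0.55, 0.29, 0.0]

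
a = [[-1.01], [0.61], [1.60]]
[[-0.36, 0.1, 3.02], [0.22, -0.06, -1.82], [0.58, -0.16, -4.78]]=a @ [[0.36, -0.10, -2.99]]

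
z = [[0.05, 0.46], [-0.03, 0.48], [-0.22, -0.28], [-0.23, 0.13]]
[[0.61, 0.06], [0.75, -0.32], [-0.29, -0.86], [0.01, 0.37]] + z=[[0.66, 0.52], [0.72, 0.16], [-0.51, -1.14], [-0.22, 0.50]]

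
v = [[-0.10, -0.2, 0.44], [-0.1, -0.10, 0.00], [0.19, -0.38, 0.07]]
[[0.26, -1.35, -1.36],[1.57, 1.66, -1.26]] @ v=[[-0.15,  0.60,  0.02], [-0.56,  -0.00,  0.60]]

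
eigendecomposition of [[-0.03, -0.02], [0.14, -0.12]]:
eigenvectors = [[(0.3+0.19j),  (0.3-0.19j)],[(0.94+0j),  (0.94-0j)]]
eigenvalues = [(-0.08+0.03j), (-0.08-0.03j)]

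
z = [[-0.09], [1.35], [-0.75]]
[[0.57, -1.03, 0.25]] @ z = [[-1.63]]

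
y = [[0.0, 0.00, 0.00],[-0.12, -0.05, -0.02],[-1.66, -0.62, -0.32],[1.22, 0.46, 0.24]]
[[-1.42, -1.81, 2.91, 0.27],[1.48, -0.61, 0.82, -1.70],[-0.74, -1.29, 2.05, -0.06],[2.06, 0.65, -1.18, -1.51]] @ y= [[-4.28, -1.59, -0.83],[-3.36, -1.26, -0.66],[-3.32, -1.23, -0.64],[0.04, 0.0, 0.00]]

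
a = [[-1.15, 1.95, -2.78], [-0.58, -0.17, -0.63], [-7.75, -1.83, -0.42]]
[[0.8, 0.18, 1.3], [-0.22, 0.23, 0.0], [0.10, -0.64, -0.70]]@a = [[-11.10, -0.85, -2.88], [0.12, -0.47, 0.47], [5.68, 1.58, 0.42]]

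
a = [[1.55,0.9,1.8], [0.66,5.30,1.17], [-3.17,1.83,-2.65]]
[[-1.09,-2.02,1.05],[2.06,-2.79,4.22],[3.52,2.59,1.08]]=a@[[-0.10, -0.91, -0.4],[0.58, -0.38, 0.72],[-0.81, -0.15, 0.57]]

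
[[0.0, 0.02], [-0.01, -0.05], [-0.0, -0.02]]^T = [[0.0,-0.01,-0.0], [0.02,-0.05,-0.02]]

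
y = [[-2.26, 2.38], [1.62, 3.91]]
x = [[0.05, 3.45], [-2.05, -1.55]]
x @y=[[5.48, 13.61], [2.12, -10.94]]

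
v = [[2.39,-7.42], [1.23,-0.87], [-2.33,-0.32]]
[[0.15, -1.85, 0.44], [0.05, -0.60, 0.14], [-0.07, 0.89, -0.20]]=v @ [[0.03, -0.40, 0.09], [-0.01, 0.12, -0.03]]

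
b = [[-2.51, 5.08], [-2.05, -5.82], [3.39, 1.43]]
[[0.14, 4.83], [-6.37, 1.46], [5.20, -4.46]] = b @ [[1.26,  -1.42],[0.65,  0.25]]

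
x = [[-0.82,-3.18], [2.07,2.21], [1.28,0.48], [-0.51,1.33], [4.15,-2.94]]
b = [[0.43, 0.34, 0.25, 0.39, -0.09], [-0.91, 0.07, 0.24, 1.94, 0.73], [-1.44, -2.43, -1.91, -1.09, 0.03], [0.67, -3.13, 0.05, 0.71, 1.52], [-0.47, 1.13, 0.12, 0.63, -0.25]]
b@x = [[0.10, 0.29], [3.24, 3.6], [-5.61, -3.25], [-1.02, -12.55], [1.52, 5.62]]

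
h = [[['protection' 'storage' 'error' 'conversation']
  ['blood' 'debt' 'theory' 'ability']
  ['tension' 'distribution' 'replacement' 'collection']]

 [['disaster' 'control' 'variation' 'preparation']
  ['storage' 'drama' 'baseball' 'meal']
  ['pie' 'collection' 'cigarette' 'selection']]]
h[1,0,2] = 'variation'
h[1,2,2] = 'cigarette'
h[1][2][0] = 'pie'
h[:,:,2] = [['error', 'theory', 'replacement'], ['variation', 'baseball', 'cigarette']]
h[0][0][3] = 'conversation'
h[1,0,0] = 'disaster'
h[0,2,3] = 'collection'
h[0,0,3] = 'conversation'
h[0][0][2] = 'error'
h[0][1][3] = 'ability'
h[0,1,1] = 'debt'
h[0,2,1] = 'distribution'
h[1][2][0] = 'pie'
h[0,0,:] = ['protection', 'storage', 'error', 'conversation']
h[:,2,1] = ['distribution', 'collection']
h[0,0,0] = 'protection'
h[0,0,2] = 'error'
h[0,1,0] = 'blood'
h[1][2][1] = 'collection'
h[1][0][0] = 'disaster'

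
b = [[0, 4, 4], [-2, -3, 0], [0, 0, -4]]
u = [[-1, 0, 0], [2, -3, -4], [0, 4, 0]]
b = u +[[1, 4, 4], [-4, 0, 4], [0, -4, -4]]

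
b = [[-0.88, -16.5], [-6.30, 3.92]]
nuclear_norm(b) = 23.30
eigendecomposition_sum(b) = [[-5.50, -7.05], [-2.69, -3.45]] + [[4.62, -9.45], [-3.61, 7.37]]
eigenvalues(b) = [-8.95, 11.99]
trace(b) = 3.04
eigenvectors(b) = [[-0.90, 0.79],[-0.44, -0.62]]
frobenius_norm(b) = 18.11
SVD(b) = [[-0.97,0.25], [0.25,0.97]] @ diag([16.97158416379728, 6.328201242939836]) @ [[-0.04, 1.0], [-1.0, -0.04]]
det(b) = -107.40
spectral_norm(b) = 16.97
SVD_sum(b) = [[0.68, -16.44], [-0.17, 4.17]] + [[-1.56, -0.06], [-6.13, -0.25]]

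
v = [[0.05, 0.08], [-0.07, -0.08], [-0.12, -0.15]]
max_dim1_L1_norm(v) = 0.27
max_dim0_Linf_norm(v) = 0.15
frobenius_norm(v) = 0.24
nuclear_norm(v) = 0.25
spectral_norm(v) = 0.24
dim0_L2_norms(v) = [0.15, 0.19]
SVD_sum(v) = [[0.06, 0.07],  [-0.07, -0.08],  [-0.12, -0.15]] + [[-0.01, 0.01],[-0.0, 0.0],[-0.00, 0.0]]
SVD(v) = [[-0.39, -0.86],[0.44, -0.49],[0.8, -0.15]] @ diag([0.2386701094073826, 0.0116866965164679]) @ [[-0.62, -0.79], [0.79, -0.62]]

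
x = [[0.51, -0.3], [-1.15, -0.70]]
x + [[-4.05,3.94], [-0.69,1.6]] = [[-3.54, 3.64],[-1.84, 0.9]]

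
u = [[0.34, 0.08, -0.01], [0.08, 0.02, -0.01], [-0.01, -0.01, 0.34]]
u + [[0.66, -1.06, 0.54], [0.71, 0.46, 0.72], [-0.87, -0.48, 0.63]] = [[1.00, -0.98, 0.53], [0.79, 0.48, 0.71], [-0.88, -0.49, 0.97]]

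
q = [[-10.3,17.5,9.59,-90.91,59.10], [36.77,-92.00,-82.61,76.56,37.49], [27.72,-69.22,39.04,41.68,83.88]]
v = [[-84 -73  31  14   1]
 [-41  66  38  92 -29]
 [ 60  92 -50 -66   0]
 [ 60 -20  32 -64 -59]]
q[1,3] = 76.56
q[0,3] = -90.91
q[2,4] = 83.88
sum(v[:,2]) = 51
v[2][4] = 0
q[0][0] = -10.3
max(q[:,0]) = 36.77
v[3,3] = -64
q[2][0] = 27.72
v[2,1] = 92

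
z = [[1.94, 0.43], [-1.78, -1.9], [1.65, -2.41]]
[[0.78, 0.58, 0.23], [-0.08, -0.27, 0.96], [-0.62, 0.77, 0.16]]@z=[[0.86,-1.32],[1.91,-1.84],[-2.31,-2.12]]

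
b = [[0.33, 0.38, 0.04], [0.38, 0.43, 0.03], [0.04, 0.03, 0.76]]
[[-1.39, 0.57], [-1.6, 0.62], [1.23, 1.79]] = b@[[-0.75,1.1], [-3.19,0.31], [1.78,2.29]]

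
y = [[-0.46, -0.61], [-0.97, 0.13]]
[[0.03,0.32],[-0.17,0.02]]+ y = [[-0.43, -0.29], [-1.14, 0.15]]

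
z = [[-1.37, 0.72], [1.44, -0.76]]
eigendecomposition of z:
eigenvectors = [[-0.69, -0.47], [0.73, -0.88]]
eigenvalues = [-2.13, -0.0]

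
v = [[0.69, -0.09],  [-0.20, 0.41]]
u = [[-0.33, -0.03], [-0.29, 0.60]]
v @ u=[[-0.2, -0.07], [-0.05, 0.25]]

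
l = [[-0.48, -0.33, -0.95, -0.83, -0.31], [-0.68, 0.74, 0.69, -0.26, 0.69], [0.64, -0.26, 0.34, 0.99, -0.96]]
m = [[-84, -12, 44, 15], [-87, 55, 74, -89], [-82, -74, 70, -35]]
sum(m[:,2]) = 188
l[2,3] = 0.993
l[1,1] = 0.736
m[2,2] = 70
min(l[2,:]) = -0.964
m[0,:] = [-84, -12, 44, 15]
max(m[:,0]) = -82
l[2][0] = 0.64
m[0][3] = 15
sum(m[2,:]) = -121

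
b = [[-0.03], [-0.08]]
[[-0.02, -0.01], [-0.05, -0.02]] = b@[[0.57, 0.24]]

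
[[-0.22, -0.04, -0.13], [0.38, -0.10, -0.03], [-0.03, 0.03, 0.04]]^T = [[-0.22, 0.38, -0.03], [-0.04, -0.1, 0.03], [-0.13, -0.03, 0.04]]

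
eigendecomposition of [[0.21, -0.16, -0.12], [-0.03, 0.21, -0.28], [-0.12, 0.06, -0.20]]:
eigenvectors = [[(-0.4+0j),-0.86+0.00j,(-0.86-0j)], [(-0.52+0j),(-0.11+0.44j),(-0.11-0.44j)], [(-0.76+0j),(0.23+0.02j),0.23-0.02j]]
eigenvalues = [(-0.22+0j), (0.22+0.09j), (0.22-0.09j)]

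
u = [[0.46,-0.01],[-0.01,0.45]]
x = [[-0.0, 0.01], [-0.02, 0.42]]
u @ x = [[0.00, 0.0], [-0.01, 0.19]]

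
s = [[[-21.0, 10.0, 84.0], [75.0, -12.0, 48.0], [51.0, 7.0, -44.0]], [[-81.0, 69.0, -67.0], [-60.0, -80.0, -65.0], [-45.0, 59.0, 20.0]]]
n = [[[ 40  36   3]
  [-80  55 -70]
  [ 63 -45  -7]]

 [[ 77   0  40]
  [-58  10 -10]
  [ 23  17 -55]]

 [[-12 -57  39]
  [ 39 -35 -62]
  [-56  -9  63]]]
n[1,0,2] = 40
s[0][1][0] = 75.0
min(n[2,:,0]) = -56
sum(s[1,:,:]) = -250.0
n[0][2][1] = -45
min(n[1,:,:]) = -58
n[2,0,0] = -12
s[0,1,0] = 75.0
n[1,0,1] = 0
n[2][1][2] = -62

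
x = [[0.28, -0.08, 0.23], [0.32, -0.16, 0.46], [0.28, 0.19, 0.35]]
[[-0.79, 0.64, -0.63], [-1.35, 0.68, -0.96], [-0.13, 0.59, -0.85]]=x @ [[-0.94, 2.48, -1.27], [2.98, -0.06, -0.25], [-1.24, -0.27, -1.29]]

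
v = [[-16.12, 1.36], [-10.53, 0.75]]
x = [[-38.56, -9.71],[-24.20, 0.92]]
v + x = [[-54.68, -8.35], [-34.73, 1.67]]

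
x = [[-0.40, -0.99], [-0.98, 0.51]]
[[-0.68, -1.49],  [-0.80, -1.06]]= x@[[0.97,1.54], [0.29,0.88]]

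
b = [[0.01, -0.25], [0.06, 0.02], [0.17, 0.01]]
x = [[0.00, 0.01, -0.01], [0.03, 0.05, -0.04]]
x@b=[[-0.0, 0.00], [-0.00, -0.01]]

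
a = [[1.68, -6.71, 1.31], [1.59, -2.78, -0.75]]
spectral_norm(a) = 7.63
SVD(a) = [[-0.92, -0.39], [-0.39, 0.92]] @ diag([7.634228053230099, 1.4491935796416398]) @ [[-0.28, 0.95, -0.12], [0.55, 0.06, -0.83]]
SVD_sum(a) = [[1.99, -6.68, 0.84], [0.86, -2.86, 0.36]] + [[-0.31, -0.03, 0.47], [0.73, 0.08, -1.11]]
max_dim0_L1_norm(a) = 9.49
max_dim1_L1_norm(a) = 9.7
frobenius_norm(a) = 7.77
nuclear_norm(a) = 9.08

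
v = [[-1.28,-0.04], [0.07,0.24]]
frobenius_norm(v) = 1.30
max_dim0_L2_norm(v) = 1.28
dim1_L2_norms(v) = [1.28, 0.25]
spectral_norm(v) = 1.28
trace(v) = -1.04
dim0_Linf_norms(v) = [1.28, 0.24]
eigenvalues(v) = [-1.28, 0.24]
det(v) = -0.30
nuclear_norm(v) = 1.52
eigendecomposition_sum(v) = [[-1.28, -0.03], [0.06, 0.00]] + [[-0.0, -0.01], [0.01, 0.24]]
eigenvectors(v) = [[-1.00, 0.03], [0.05, -1.00]]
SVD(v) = [[-1.00, 0.06], [0.06, 1.00]] @ diag([1.2830485760640482, 0.23724744774184192]) @ [[1.0, 0.04], [-0.04, 1.0]]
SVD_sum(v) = [[-1.28, -0.05],  [0.08, 0.00]] + [[-0.00, 0.01], [-0.01, 0.24]]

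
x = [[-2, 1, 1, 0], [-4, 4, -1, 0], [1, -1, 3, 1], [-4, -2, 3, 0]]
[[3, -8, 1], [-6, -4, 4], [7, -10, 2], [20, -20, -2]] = x@[[-2, 2, 0], [-3, 0, 1], [2, -4, 0], [0, 0, 3]]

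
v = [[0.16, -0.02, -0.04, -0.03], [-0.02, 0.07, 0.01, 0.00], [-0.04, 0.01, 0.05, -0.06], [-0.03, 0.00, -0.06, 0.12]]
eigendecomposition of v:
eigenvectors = [[-0.29, -0.20, -0.92, 0.15], [0.03, -0.98, 0.18, -0.1], [-0.82, 0.06, 0.16, -0.54], [-0.48, -0.05, 0.30, 0.82]]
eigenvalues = [0.0, 0.07, 0.18, 0.15]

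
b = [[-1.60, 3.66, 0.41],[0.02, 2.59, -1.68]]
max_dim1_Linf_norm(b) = 3.66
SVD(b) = [[-0.82,-0.57], [-0.57,0.82]] @ diag([4.710168012774778, 1.8625029641408122]) @ [[0.28,-0.95,0.13], [0.5,0.03,-0.87]]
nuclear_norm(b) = 6.57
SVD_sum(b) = [[-1.07, 3.69, -0.51], [-0.74, 2.55, -0.35]] + [[-0.53, -0.03, 0.92], [0.76, 0.04, -1.33]]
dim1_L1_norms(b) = [5.67, 4.29]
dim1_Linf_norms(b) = [3.66, 2.59]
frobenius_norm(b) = 5.07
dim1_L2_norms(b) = [4.02, 3.09]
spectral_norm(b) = 4.71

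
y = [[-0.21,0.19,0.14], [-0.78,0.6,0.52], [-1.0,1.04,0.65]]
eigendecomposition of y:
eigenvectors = [[0.16, 0.58, -0.01], [0.55, 0.06, -0.60], [0.82, 0.81, 0.80]]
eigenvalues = [1.15, 0.0, -0.11]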